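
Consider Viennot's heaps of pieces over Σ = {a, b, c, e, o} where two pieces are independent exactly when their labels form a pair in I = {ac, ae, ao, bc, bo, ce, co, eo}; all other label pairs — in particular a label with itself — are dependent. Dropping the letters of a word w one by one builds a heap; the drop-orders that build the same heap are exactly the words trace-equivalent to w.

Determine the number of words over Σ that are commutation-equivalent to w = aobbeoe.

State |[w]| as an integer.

drop 0:a onto floor
drop 1:o onto floor
drop 2:b onto {0:a}
drop 3:b onto {2:b}
drop 4:e onto {3:b}
drop 5:o onto {1:o}
drop 6:e onto {4:e}
ground layer = {0:a, 1:o}
drop-orders for the pieces not yet dropped (sum over which currently-grounded one goes next):
  1 to go: {5} 1  {6} 1
  2 to go: {1,5} 1  {4,6} 1  {5,6} 2
  3 to go: {1,5,6} 3  {3,4,6} 1  {4,5,6} 3
  4 to go: {1,4,5,6} 6  {2,3,4,6} 1  {3,4,5,6} 4
  5 to go: {0,2,3,4,6} 1  {1,3,4,5,6} 10  {2,3,4,5,6} 5
  if 0:a drops first: 15 orders
  if 1:o drops first: 6 orders
heap linearizations: 21

21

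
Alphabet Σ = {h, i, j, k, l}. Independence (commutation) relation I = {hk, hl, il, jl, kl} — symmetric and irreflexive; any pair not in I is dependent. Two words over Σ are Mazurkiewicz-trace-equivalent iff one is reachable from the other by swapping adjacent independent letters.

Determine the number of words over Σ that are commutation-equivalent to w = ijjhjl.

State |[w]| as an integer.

0(i) covers ∅
1(j) covers 0:i
2(j) covers 1:j
3(h) covers 2:j
4(j) covers 3:h
5(l) covers ∅
floor of heap: 0:i, 5:l
completions by unplaced set U, small U first (add the entries for U minus each lowest piece of U):
  |U|=1: {4}:1  {5}:1
  |U|=2: {3,4}:1  {4,5}:2
  |U|=3: {2,3,4}:1  {3,4,5}:3
  |U|=4: {1,2,3,4}:1  {2,3,4,5}:4
  start at 0(i): 5
  start at 5(l): 1
sum over floor = 6

6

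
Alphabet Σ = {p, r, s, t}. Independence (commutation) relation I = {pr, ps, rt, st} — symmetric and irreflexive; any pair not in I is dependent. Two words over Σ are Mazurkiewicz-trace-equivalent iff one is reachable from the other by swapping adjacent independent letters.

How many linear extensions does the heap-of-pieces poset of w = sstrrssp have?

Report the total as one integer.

28

drop 0:s onto floor
drop 1:s onto {0:s}
drop 2:t onto floor
drop 3:r onto {1:s}
drop 4:r onto {3:r}
drop 5:s onto {4:r}
drop 6:s onto {5:s}
drop 7:p onto {2:t}
ground layer = {0:s, 2:t}
drop-orders for the pieces not yet dropped (sum over which currently-grounded one goes next):
  1 to go: {6} 1  {7} 1
  2 to go: {2,7} 1  {5,6} 1  {6,7} 2
  3 to go: {2,6,7} 3  {4,5,6} 1  {5,6,7} 3
  4 to go: {2,5,6,7} 6  {3,4,5,6} 1  {4,5,6,7} 4
  5 to go: {1,3,4,5,6} 1  {2,4,5,6,7} 10  {3,4,5,6,7} 5
  6 to go: {0,1,3,4,5,6} 1  {1,3,4,5,6,7} 6  {2,3,4,5,6,7} 15
  if 0:s drops first: 21 orders
  if 2:t drops first: 7 orders
heap linearizations: 28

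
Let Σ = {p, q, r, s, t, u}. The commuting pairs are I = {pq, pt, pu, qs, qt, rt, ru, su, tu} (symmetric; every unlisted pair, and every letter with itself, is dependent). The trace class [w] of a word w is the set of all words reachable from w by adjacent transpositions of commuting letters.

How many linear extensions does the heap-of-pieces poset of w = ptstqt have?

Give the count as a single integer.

12

#0=p has no predecessor
#1=t has no predecessor
#2=s depends on [0:p, 1:t]
#3=t depends on [2:s]
#4=q has no predecessor
#5=t depends on [3:t]
sources: [0:p, 1:t, 4:q]
N(rest) = Σ N(rest − s) over sources s of rest; N(one piece) = 1:
  size 1 → [4]=1  [5]=1
  size 2 → [3,5]=1  [4,5]=2
  size 3 → [2,3,5]=1  [3,4,5]=3
  size 4 → [0,2,3,5]=1  [1,2,3,5]=1  [2,3,4,5]=4
  first=0(p) contributes 5
  first=1(t) contributes 5
  first=4(q) contributes 2
|[w]| = 12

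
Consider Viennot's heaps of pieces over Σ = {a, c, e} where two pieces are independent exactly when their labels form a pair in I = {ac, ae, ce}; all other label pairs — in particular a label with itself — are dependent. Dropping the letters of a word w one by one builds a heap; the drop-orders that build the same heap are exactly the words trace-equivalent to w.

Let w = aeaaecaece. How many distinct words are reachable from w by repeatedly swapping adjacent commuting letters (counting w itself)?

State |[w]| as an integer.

3150

#0=a has no predecessor
#1=e has no predecessor
#2=a depends on [0:a]
#3=a depends on [2:a]
#4=e depends on [1:e]
#5=c has no predecessor
#6=a depends on [3:a]
#7=e depends on [4:e]
#8=c depends on [5:c]
#9=e depends on [7:e]
sources: [0:a, 1:e, 5:c]
N(rest) = Σ N(rest − s) over sources s of rest; N(one piece) = 1:
  size 1 → [6]=1  [8]=1  [9]=1
  size 2 → [3,6]=1  [5,8]=1  [6,8]=2  [6,9]=2  [7,9]=1  [8,9]=2
  size 3 → [2,3,6]=1  [3,6,8]=3  [3,6,9]=3  [4,7,9]=1  [5,6,8]=3  [5,8,9]=3  [6,7,9]=3  [6,8,9]=6  [7,8,9]=3
  size 4 → [0,2,3,6]=1  [1,4,7,9]=1  [2,3,6,8]=4  [2,3,6,9]=4  [3,5,6,8]=6  [3,6,7,9]=6  [3,6,8,9]=12  [4,6,7,9]=4  [4,7,8,9]=4  [5,6,8,9]=12  [5,7,8,9]=6  [6,7,8,9]=12
  size 5 → [0,2,3,6,8]=5  [0,2,3,6,9]=5  [1,4,6,7,9]=5  [1,4,7,8,9]=5  [2,3,5,6,8]=10  [2,3,6,7,9]=10  [2,3,6,8,9]=20  [3,4,6,7,9]=10  [3,5,6,8,9]=30  [3,6,7,8,9]=30  [4,5,7,8,9]=10  [4,6,7,8,9]=20  [5,6,7,8,9]=30
  size 6 → [0,2,3,5,6,8]=15  [0,2,3,6,7,9]=15  [0,2,3,6,8,9]=30  [1,3,4,6,7,9]=15  [1,4,5,7,8,9]=15  [1,4,6,7,8,9]=30  [2,3,4,6,7,9]=20  [2,3,5,6,8,9]=60  [2,3,6,7,8,9]=60  [3,4,6,7,8,9]=60  [3,5,6,7,8,9]=90  [4,5,6,7,8,9]=60
  size 7 → [0,2,3,4,6,7,9]=35  [0,2,3,5,6,8,9]=105  [0,2,3,6,7,8,9]=105  [1,2,3,4,6,7,9]=35  [1,3,4,6,7,8,9]=105  [1,4,5,6,7,8,9]=105  [2,3,4,6,7,8,9]=140  [2,3,5,6,7,8,9]=210  [3,4,5,6,7,8,9]=210
  size 8 → [0,1,2,3,4,6,7,9]=70  [0,2,3,4,6,7,8,9]=280  [0,2,3,5,6,7,8,9]=420  [1,2,3,4,6,7,8,9]=280  [1,3,4,5,6,7,8,9]=420  [2,3,4,5,6,7,8,9]=560
  first=0(a) contributes 1260
  first=1(e) contributes 1260
  first=5(c) contributes 630
|[w]| = 3150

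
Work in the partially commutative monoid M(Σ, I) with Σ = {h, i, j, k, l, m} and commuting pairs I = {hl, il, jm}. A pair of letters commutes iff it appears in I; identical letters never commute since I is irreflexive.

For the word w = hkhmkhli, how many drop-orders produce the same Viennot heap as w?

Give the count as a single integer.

drop 0:h onto floor
drop 1:k onto {0:h}
drop 2:h onto {1:k}
drop 3:m onto {2:h}
drop 4:k onto {3:m}
drop 5:h onto {4:k}
drop 6:l onto {4:k}
drop 7:i onto {5:h}
ground layer = {0:h}
drop-orders for the pieces not yet dropped (sum over which currently-grounded one goes next):
  1 to go: {6} 1  {7} 1
  2 to go: {5,7} 1  {6,7} 2
  3 to go: {5,6,7} 3
  4 to go: {4,5,6,7} 3
  5 to go: {3,4,5,6,7} 3
  6 to go: {2,3,4,5,6,7} 3
  if 0:h drops first: 3 orders

3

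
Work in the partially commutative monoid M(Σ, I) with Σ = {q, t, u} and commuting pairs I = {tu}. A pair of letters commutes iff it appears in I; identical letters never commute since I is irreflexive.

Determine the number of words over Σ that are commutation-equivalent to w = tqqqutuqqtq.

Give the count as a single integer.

3

0(t) covers ∅
1(q) covers 0:t
2(q) covers 1:q
3(q) covers 2:q
4(u) covers 3:q
5(t) covers 3:q
6(u) covers 4:u
7(q) covers 5:t, 6:u
8(q) covers 7:q
9(t) covers 8:q
10(q) covers 9:t
floor of heap: 0:t
completions by unplaced set U, small U first (add the entries for U minus each lowest piece of U):
  |U|=1: {10}:1
  |U|=2: {9,10}:1
  |U|=3: {8,9,10}:1
  |U|=4: {7,8,9,10}:1
  |U|=5: {5,7,8,9,10}:1  {6,7,8,9,10}:1
  |U|=6: {4,6,7,8,9,10}:1  {5,6,7,8,9,10}:2
  |U|=7: {4,5,6,7,8,9,10}:3
  |U|=8: {3,4,5,6,7,8,9,10}:3
  |U|=9: {2,3,4,5,6,7,8,9,10}:3
  start at 0(t): 3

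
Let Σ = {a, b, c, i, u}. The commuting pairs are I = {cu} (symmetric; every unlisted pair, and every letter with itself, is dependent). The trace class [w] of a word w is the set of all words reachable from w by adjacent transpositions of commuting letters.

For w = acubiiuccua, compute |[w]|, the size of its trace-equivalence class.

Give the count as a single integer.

0(a) covers ∅
1(c) covers 0:a
2(u) covers 0:a
3(b) covers 1:c, 2:u
4(i) covers 3:b
5(i) covers 4:i
6(u) covers 5:i
7(c) covers 5:i
8(c) covers 7:c
9(u) covers 6:u
10(a) covers 8:c, 9:u
floor of heap: 0:a
completions by unplaced set U, small U first (add the entries for U minus each lowest piece of U):
  |U|=1: {10}:1
  |U|=2: {8,10}:1  {9,10}:1
  |U|=3: {6,9,10}:1  {7,8,10}:1  {8,9,10}:2
  |U|=4: {6,8,9,10}:3  {7,8,9,10}:3
  |U|=5: {6,7,8,9,10}:6
  |U|=6: {5,6,7,8,9,10}:6
  |U|=7: {4,5,6,7,8,9,10}:6
  |U|=8: {3,4,5,6,7,8,9,10}:6
  |U|=9: {1,3,4,5,6,7,8,9,10}:6  {2,3,4,5,6,7,8,9,10}:6
  start at 0(a): 12

12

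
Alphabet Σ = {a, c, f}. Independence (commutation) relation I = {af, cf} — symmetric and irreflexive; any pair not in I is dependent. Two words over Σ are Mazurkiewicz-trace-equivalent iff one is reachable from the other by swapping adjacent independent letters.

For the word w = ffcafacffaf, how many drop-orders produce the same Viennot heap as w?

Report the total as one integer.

462

0(f) covers ∅
1(f) covers 0:f
2(c) covers ∅
3(a) covers 2:c
4(f) covers 1:f
5(a) covers 3:a
6(c) covers 5:a
7(f) covers 4:f
8(f) covers 7:f
9(a) covers 6:c
10(f) covers 8:f
floor of heap: 0:f, 2:c
completions by unplaced set U, small U first (add the entries for U minus each lowest piece of U):
  |U|=1: {9}:1  {10}:1
  |U|=2: {6,9}:1  {8,10}:1  {9,10}:2
  |U|=3: {5,6,9}:1  {6,9,10}:3  {7,8,10}:1  {8,9,10}:3
  |U|=4: {3,5,6,9}:1  {4,7,8,10}:1  {5,6,9,10}:4  {6,8,9,10}:6  {7,8,9,10}:4
  |U|=5: {1,4,7,8,10}:1  {2,3,5,6,9}:1  {3,5,6,9,10}:5  {4,7,8,9,10}:5  {5,6,8,9,10}:10  {6,7,8,9,10}:10
  |U|=6: {0,1,4,7,8,10}:1  {1,4,7,8,9,10}:6  {2,3,5,6,9,10}:6  {3,5,6,8,9,10}:15  {4,6,7,8,9,10}:15  {5,6,7,8,9,10}:20
  |U|=7: {0,1,4,7,8,9,10}:7  {1,4,6,7,8,9,10}:21  {2,3,5,6,8,9,10}:21  {3,5,6,7,8,9,10}:35  {4,5,6,7,8,9,10}:35
  |U|=8: {0,1,4,6,7,8,9,10}:28  {1,4,5,6,7,8,9,10}:56  {2,3,5,6,7,8,9,10}:56  {3,4,5,6,7,8,9,10}:70
  |U|=9: {0,1,4,5,6,7,8,9,10}:84  {1,3,4,5,6,7,8,9,10}:126  {2,3,4,5,6,7,8,9,10}:126
  start at 0(f): 252
  start at 2(c): 210
sum over floor = 462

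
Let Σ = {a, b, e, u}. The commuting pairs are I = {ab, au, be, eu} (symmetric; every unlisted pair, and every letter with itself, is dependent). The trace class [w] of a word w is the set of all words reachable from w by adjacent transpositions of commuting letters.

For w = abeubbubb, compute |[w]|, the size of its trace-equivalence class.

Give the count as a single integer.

#0=a has no predecessor
#1=b has no predecessor
#2=e depends on [0:a]
#3=u depends on [1:b]
#4=b depends on [3:u]
#5=b depends on [4:b]
#6=u depends on [5:b]
#7=b depends on [6:u]
#8=b depends on [7:b]
sources: [0:a, 1:b]
N(rest) = Σ N(rest − s) over sources s of rest; N(one piece) = 1:
  size 1 → [2]=1  [8]=1
  size 2 → [0,2]=1  [2,8]=2  [7,8]=1
  size 3 → [0,2,8]=3  [2,7,8]=3  [6,7,8]=1
  size 4 → [0,2,7,8]=6  [2,6,7,8]=4  [5,6,7,8]=1
  size 5 → [0,2,6,7,8]=10  [2,5,6,7,8]=5  [4,5,6,7,8]=1
  size 6 → [0,2,5,6,7,8]=15  [2,4,5,6,7,8]=6  [3,4,5,6,7,8]=1
  size 7 → [0,2,4,5,6,7,8]=21  [1,3,4,5,6,7,8]=1  [2,3,4,5,6,7,8]=7
  first=0(a) contributes 8
  first=1(b) contributes 28
|[w]| = 36

36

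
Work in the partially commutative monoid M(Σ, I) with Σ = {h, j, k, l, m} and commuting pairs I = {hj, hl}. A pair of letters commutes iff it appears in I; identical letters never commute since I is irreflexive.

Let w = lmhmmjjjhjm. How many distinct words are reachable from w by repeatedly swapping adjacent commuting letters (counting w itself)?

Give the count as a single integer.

5

drop 0:l onto floor
drop 1:m onto {0:l}
drop 2:h onto {1:m}
drop 3:m onto {2:h}
drop 4:m onto {3:m}
drop 5:j onto {4:m}
drop 6:j onto {5:j}
drop 7:j onto {6:j}
drop 8:h onto {4:m}
drop 9:j onto {7:j}
drop 10:m onto {8:h, 9:j}
ground layer = {0:l}
drop-orders for the pieces not yet dropped (sum over which currently-grounded one goes next):
  1 to go: {10} 1
  2 to go: {8,10} 1  {9,10} 1
  3 to go: {7,9,10} 1  {8,9,10} 2
  4 to go: {6,7,9,10} 1  {7,8,9,10} 3
  5 to go: {5,6,7,9,10} 1  {6,7,8,9,10} 4
  6 to go: {5,6,7,8,9,10} 5
  7 to go: {4,5,6,7,8,9,10} 5
  8 to go: {3,4,5,6,7,8,9,10} 5
  9 to go: {2,3,4,5,6,7,8,9,10} 5
  if 0:l drops first: 5 orders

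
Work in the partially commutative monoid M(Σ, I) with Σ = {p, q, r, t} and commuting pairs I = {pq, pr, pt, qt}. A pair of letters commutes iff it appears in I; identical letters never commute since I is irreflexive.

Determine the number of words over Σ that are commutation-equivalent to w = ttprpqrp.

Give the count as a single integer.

56

0(t) covers ∅
1(t) covers 0:t
2(p) covers ∅
3(r) covers 1:t
4(p) covers 2:p
5(q) covers 3:r
6(r) covers 5:q
7(p) covers 4:p
floor of heap: 0:t, 2:p
completions by unplaced set U, small U first (add the entries for U minus each lowest piece of U):
  |U|=1: {6}:1  {7}:1
  |U|=2: {4,7}:1  {5,6}:1  {6,7}:2
  |U|=3: {2,4,7}:1  {3,5,6}:1  {4,6,7}:3  {5,6,7}:3
  |U|=4: {1,3,5,6}:1  {2,4,6,7}:4  {3,5,6,7}:4  {4,5,6,7}:6
  |U|=5: {0,1,3,5,6}:1  {1,3,5,6,7}:5  {2,4,5,6,7}:10  {3,4,5,6,7}:10
  |U|=6: {0,1,3,5,6,7}:6  {1,3,4,5,6,7}:15  {2,3,4,5,6,7}:20
  start at 0(t): 35
  start at 2(p): 21
sum over floor = 56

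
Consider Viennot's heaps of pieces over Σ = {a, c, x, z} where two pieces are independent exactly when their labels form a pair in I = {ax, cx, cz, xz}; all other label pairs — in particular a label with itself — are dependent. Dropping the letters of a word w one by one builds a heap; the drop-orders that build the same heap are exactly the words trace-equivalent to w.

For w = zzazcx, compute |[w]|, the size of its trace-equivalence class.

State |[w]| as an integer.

12

drop 0:z onto floor
drop 1:z onto {0:z}
drop 2:a onto {1:z}
drop 3:z onto {2:a}
drop 4:c onto {2:a}
drop 5:x onto floor
ground layer = {0:z, 5:x}
drop-orders for the pieces not yet dropped (sum over which currently-grounded one goes next):
  1 to go: {3} 1  {4} 1  {5} 1
  2 to go: {3,4} 2  {3,5} 2  {4,5} 2
  3 to go: {2,3,4} 2  {3,4,5} 6
  4 to go: {1,2,3,4} 2  {2,3,4,5} 8
  if 0:z drops first: 10 orders
  if 5:x drops first: 2 orders
heap linearizations: 12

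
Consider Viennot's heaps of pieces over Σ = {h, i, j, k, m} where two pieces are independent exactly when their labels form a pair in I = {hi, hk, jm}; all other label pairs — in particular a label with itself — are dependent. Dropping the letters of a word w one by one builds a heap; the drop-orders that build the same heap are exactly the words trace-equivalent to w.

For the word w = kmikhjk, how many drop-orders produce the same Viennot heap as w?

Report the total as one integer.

#0=k has no predecessor
#1=m depends on [0:k]
#2=i depends on [1:m]
#3=k depends on [2:i]
#4=h depends on [1:m]
#5=j depends on [3:k, 4:h]
#6=k depends on [5:j]
sources: [0:k]
N(rest) = Σ N(rest − s) over sources s of rest; N(one piece) = 1:
  size 1 → [6]=1
  size 2 → [5,6]=1
  size 3 → [3,5,6]=1  [4,5,6]=1
  size 4 → [2,3,5,6]=1  [3,4,5,6]=2
  size 5 → [2,3,4,5,6]=3
  first=0(k) contributes 3

3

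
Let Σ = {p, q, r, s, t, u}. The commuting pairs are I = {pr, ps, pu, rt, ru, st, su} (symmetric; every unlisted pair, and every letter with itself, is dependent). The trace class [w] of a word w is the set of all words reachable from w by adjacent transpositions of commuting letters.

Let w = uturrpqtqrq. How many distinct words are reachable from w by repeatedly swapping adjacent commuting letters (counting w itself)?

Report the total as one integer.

#0=u has no predecessor
#1=t depends on [0:u]
#2=u depends on [1:t]
#3=r has no predecessor
#4=r depends on [3:r]
#5=p depends on [1:t]
#6=q depends on [2:u, 4:r, 5:p]
#7=t depends on [6:q]
#8=q depends on [7:t]
#9=r depends on [8:q]
#10=q depends on [9:r]
sources: [0:u, 3:r]
N(rest) = Σ N(rest − s) over sources s of rest; N(one piece) = 1:
  size 1 → [10]=1
  size 2 → [9,10]=1
  size 3 → [8,9,10]=1
  size 4 → [7,8,9,10]=1
  size 5 → [6,7,8,9,10]=1
  size 6 → [2,6,7,8,9,10]=1  [4,6,7,8,9,10]=1  [5,6,7,8,9,10]=1
  size 7 → [2,4,6,7,8,9,10]=2  [2,5,6,7,8,9,10]=2  [3,4,6,7,8,9,10]=1  [4,5,6,7,8,9,10]=2
  size 8 → [1,2,5,6,7,8,9,10]=2  [2,3,4,6,7,8,9,10]=3  [2,4,5,6,7,8,9,10]=6  [3,4,5,6,7,8,9,10]=3
  size 9 → [0,1,2,5,6,7,8,9,10]=2  [1,2,4,5,6,7,8,9,10]=8  [2,3,4,5,6,7,8,9,10]=12
  first=0(u) contributes 20
  first=3(r) contributes 10
|[w]| = 30

30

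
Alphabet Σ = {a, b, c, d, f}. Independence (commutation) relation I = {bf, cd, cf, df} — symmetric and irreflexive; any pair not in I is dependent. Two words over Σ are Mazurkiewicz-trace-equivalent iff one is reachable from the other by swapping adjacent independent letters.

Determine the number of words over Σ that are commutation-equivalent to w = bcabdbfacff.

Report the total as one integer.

#0=b has no predecessor
#1=c depends on [0:b]
#2=a depends on [1:c]
#3=b depends on [2:a]
#4=d depends on [3:b]
#5=b depends on [4:d]
#6=f depends on [2:a]
#7=a depends on [5:b, 6:f]
#8=c depends on [7:a]
#9=f depends on [7:a]
#10=f depends on [9:f]
sources: [0:b]
N(rest) = Σ N(rest − s) over sources s of rest; N(one piece) = 1:
  size 1 → [8]=1  [10]=1
  size 2 → [8,10]=2  [9,10]=1
  size 3 → [8,9,10]=3
  size 4 → [7,8,9,10]=3
  size 5 → [5,7,8,9,10]=3  [6,7,8,9,10]=3
  size 6 → [4,5,7,8,9,10]=3  [5,6,7,8,9,10]=6
  size 7 → [3,4,5,7,8,9,10]=3  [4,5,6,7,8,9,10]=9
  size 8 → [3,4,5,6,7,8,9,10]=12
  size 9 → [2,3,4,5,6,7,8,9,10]=12
  first=0(b) contributes 12

12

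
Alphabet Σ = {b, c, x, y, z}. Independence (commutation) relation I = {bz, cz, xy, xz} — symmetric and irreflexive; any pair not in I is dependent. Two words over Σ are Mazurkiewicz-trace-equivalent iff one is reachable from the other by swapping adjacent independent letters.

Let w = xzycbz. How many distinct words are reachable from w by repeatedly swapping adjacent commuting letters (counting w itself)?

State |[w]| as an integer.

#0=x has no predecessor
#1=z has no predecessor
#2=y depends on [1:z]
#3=c depends on [0:x, 2:y]
#4=b depends on [3:c]
#5=z depends on [2:y]
sources: [0:x, 1:z]
N(rest) = Σ N(rest − s) over sources s of rest; N(one piece) = 1:
  size 1 → [4]=1  [5]=1
  size 2 → [3,4]=1  [4,5]=2
  size 3 → [0,3,4]=1  [3,4,5]=3
  size 4 → [0,3,4,5]=4  [2,3,4,5]=3
  first=0(x) contributes 3
  first=1(z) contributes 7
|[w]| = 10

10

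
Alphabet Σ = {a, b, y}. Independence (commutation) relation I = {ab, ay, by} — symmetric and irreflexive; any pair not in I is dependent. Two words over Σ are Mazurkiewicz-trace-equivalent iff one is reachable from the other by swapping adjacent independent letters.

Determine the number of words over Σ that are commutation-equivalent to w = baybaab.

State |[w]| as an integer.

0(b) covers ∅
1(a) covers ∅
2(y) covers ∅
3(b) covers 0:b
4(a) covers 1:a
5(a) covers 4:a
6(b) covers 3:b
floor of heap: 0:b, 1:a, 2:y
completions by unplaced set U, small U first (add the entries for U minus each lowest piece of U):
  |U|=1: {2}:1  {5}:1  {6}:1
  |U|=2: {2,5}:2  {2,6}:2  {3,6}:1  {4,5}:1  {5,6}:2
  |U|=3: {0,3,6}:1  {1,4,5}:1  {2,3,6}:3  {2,4,5}:3  {2,5,6}:6  {3,5,6}:3  {4,5,6}:3
  |U|=4: {0,2,3,6}:4  {0,3,5,6}:4  {1,2,4,5}:4  {1,4,5,6}:4  {2,3,5,6}:12  {2,4,5,6}:12  {3,4,5,6}:6
  |U|=5: {0,2,3,5,6}:20  {0,3,4,5,6}:10  {1,2,4,5,6}:20  {1,3,4,5,6}:10  {2,3,4,5,6}:30
  start at 0(b): 60
  start at 1(a): 60
  start at 2(y): 20
sum over floor = 140

140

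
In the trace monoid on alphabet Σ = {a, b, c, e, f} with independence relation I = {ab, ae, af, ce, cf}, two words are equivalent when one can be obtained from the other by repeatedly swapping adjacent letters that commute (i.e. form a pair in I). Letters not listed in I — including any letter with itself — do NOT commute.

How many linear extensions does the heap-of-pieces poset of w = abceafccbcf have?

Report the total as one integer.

72

drop 0:a onto floor
drop 1:b onto floor
drop 2:c onto {0:a, 1:b}
drop 3:e onto {1:b}
drop 4:a onto {2:c}
drop 5:f onto {3:e}
drop 6:c onto {4:a}
drop 7:c onto {6:c}
drop 8:b onto {5:f, 7:c}
drop 9:c onto {8:b}
drop 10:f onto {8:b}
ground layer = {0:a, 1:b}
drop-orders for the pieces not yet dropped (sum over which currently-grounded one goes next):
  1 to go: {9} 1  {10} 1
  2 to go: {9,10} 2
  3 to go: {8,9,10} 2
  4 to go: {5,8,9,10} 2  {7,8,9,10} 2
  5 to go: {3,5,8,9,10} 2  {5,7,8,9,10} 4  {6,7,8,9,10} 2
  6 to go: {3,5,7,8,9,10} 6  {4,6,7,8,9,10} 2  {5,6,7,8,9,10} 6
  7 to go: {2,4,6,7,8,9,10} 2  {3,5,6,7,8,9,10} 12  {4,5,6,7,8,9,10} 8
  8 to go: {0,2,4,6,7,8,9,10} 2  {2,4,5,6,7,8,9,10} 10  {3,4,5,6,7,8,9,10} 20
  9 to go: {0,2,4,5,6,7,8,9,10} 12  {2,3,4,5,6,7,8,9,10} 30
  if 0:a drops first: 30 orders
  if 1:b drops first: 42 orders
heap linearizations: 72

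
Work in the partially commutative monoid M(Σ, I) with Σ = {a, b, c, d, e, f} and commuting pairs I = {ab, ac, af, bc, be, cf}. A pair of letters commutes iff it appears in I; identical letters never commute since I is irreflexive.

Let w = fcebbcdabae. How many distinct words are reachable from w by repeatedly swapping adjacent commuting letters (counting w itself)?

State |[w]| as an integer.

drop 0:f onto floor
drop 1:c onto floor
drop 2:e onto {0:f, 1:c}
drop 3:b onto {0:f}
drop 4:b onto {3:b}
drop 5:c onto {2:e}
drop 6:d onto {4:b, 5:c}
drop 7:a onto {6:d}
drop 8:b onto {6:d}
drop 9:a onto {7:a}
drop 10:e onto {9:a}
ground layer = {0:f, 1:c}
drop-orders for the pieces not yet dropped (sum over which currently-grounded one goes next):
  1 to go: {8} 1  {10} 1
  2 to go: {8,10} 2  {9,10} 1
  3 to go: {7,9,10} 1  {8,9,10} 3
  4 to go: {7,8,9,10} 4
  5 to go: {6,7,8,9,10} 4
  6 to go: {4,6,7,8,9,10} 4  {5,6,7,8,9,10} 4
  7 to go: {2,5,6,7,8,9,10} 4  {3,4,6,7,8,9,10} 4  {4,5,6,7,8,9,10} 8
  8 to go: {1,2,5,6,7,8,9,10} 4  {2,4,5,6,7,8,9,10} 12  {3,4,5,6,7,8,9,10} 12
  9 to go: {1,2,4,5,6,7,8,9,10} 16  {2,3,4,5,6,7,8,9,10} 24
  if 0:f drops first: 40 orders
  if 1:c drops first: 24 orders
heap linearizations: 64

64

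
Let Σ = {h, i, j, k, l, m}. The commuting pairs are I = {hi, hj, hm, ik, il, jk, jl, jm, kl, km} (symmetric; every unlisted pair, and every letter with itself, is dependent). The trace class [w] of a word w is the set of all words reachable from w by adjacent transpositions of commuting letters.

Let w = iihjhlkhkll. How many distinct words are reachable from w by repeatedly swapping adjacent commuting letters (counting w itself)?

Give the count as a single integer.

990

drop 0:i onto floor
drop 1:i onto {0:i}
drop 2:h onto floor
drop 3:j onto {1:i}
drop 4:h onto {2:h}
drop 5:l onto {4:h}
drop 6:k onto {4:h}
drop 7:h onto {5:l, 6:k}
drop 8:k onto {7:h}
drop 9:l onto {7:h}
drop 10:l onto {9:l}
ground layer = {0:i, 2:h}
drop-orders for the pieces not yet dropped (sum over which currently-grounded one goes next):
  1 to go: {3} 1  {8} 1  {10} 1
  2 to go: {1,3} 1  {3,8} 2  {3,10} 2  {8,10} 2  {9,10} 1
  3 to go: {0,1,3} 1  {1,3,8} 3  {1,3,10} 3  {3,8,10} 6  {3,9,10} 3  {8,9,10} 3
  4 to go: {0,1,3,8} 4  {0,1,3,10} 4  {1,3,8,10} 12  {1,3,9,10} 6  {3,8,9,10} 12  {7,8,9,10} 3
  5 to go: {0,1,3,8,10} 20  {0,1,3,9,10} 10  {1,3,8,9,10} 30  {3,7,8,9,10} 15  {5,7,8,9,10} 3  {6,7,8,9,10} 3
  6 to go: {0,1,3,8,9,10} 60  {1,3,7,8,9,10} 45  {3,5,7,8,9,10} 18  {3,6,7,8,9,10} 18  {5,6,7,8,9,10} 6
  7 to go: {0,1,3,7,8,9,10} 105  {1,3,5,7,8,9,10} 63  {1,3,6,7,8,9,10} 63  {3,5,6,7,8,9,10} 42  {4,5,6,7,8,9,10} 6
  8 to go: {0,1,3,5,7,8,9,10} 168  {0,1,3,6,7,8,9,10} 168  {1,3,5,6,7,8,9,10} 168  {2,4,5,6,7,8,9,10} 6  {3,4,5,6,7,8,9,10} 48
  9 to go: {0,1,3,5,6,7,8,9,10} 504  {1,3,4,5,6,7,8,9,10} 216  {2,3,4,5,6,7,8,9,10} 54
  if 0:i drops first: 270 orders
  if 2:h drops first: 720 orders
heap linearizations: 990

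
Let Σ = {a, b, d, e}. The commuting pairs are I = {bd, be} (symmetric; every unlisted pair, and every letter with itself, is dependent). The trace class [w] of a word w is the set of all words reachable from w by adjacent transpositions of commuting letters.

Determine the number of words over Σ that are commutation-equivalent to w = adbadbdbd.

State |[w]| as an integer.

20

drop 0:a onto floor
drop 1:d onto {0:a}
drop 2:b onto {0:a}
drop 3:a onto {1:d, 2:b}
drop 4:d onto {3:a}
drop 5:b onto {3:a}
drop 6:d onto {4:d}
drop 7:b onto {5:b}
drop 8:d onto {6:d}
ground layer = {0:a}
drop-orders for the pieces not yet dropped (sum over which currently-grounded one goes next):
  1 to go: {7} 1  {8} 1
  2 to go: {5,7} 1  {6,8} 1  {7,8} 2
  3 to go: {4,6,8} 1  {5,7,8} 3  {6,7,8} 3
  4 to go: {4,6,7,8} 4  {5,6,7,8} 6
  5 to go: {4,5,6,7,8} 10
  6 to go: {3,4,5,6,7,8} 10
  7 to go: {1,3,4,5,6,7,8} 10  {2,3,4,5,6,7,8} 10
  if 0:a drops first: 20 orders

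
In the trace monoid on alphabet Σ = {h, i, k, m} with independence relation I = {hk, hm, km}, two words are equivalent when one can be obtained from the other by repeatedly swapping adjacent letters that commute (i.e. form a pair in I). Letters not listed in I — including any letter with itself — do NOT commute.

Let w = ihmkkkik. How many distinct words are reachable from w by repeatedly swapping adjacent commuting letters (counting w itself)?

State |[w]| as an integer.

20

0(i) covers ∅
1(h) covers 0:i
2(m) covers 0:i
3(k) covers 0:i
4(k) covers 3:k
5(k) covers 4:k
6(i) covers 1:h, 2:m, 5:k
7(k) covers 6:i
floor of heap: 0:i
completions by unplaced set U, small U first (add the entries for U minus each lowest piece of U):
  |U|=1: {7}:1
  |U|=2: {6,7}:1
  |U|=3: {1,6,7}:1  {2,6,7}:1  {5,6,7}:1
  |U|=4: {1,2,6,7}:2  {1,5,6,7}:2  {2,5,6,7}:2  {4,5,6,7}:1
  |U|=5: {1,2,5,6,7}:6  {1,4,5,6,7}:3  {2,4,5,6,7}:3  {3,4,5,6,7}:1
  |U|=6: {1,2,4,5,6,7}:12  {1,3,4,5,6,7}:4  {2,3,4,5,6,7}:4
  start at 0(i): 20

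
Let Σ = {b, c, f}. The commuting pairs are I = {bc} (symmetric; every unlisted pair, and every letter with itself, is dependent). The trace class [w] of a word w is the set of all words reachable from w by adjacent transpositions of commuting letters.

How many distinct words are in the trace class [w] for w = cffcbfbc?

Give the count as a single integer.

0(c) covers ∅
1(f) covers 0:c
2(f) covers 1:f
3(c) covers 2:f
4(b) covers 2:f
5(f) covers 3:c, 4:b
6(b) covers 5:f
7(c) covers 5:f
floor of heap: 0:c
completions by unplaced set U, small U first (add the entries for U minus each lowest piece of U):
  |U|=1: {6}:1  {7}:1
  |U|=2: {6,7}:2
  |U|=3: {5,6,7}:2
  |U|=4: {3,5,6,7}:2  {4,5,6,7}:2
  |U|=5: {3,4,5,6,7}:4
  |U|=6: {2,3,4,5,6,7}:4
  start at 0(c): 4

4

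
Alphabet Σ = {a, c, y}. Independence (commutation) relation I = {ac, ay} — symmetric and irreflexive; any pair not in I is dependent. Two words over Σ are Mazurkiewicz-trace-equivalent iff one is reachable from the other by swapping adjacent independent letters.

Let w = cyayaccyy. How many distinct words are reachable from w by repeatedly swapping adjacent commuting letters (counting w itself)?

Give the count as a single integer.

36

#0=c has no predecessor
#1=y depends on [0:c]
#2=a has no predecessor
#3=y depends on [1:y]
#4=a depends on [2:a]
#5=c depends on [3:y]
#6=c depends on [5:c]
#7=y depends on [6:c]
#8=y depends on [7:y]
sources: [0:c, 2:a]
N(rest) = Σ N(rest − s) over sources s of rest; N(one piece) = 1:
  size 1 → [4]=1  [8]=1
  size 2 → [2,4]=1  [4,8]=2  [7,8]=1
  size 3 → [2,4,8]=3  [4,7,8]=3  [6,7,8]=1
  size 4 → [2,4,7,8]=6  [4,6,7,8]=4  [5,6,7,8]=1
  size 5 → [2,4,6,7,8]=10  [3,5,6,7,8]=1  [4,5,6,7,8]=5
  size 6 → [1,3,5,6,7,8]=1  [2,4,5,6,7,8]=15  [3,4,5,6,7,8]=6
  size 7 → [0,1,3,5,6,7,8]=1  [1,3,4,5,6,7,8]=7  [2,3,4,5,6,7,8]=21
  first=0(c) contributes 28
  first=2(a) contributes 8
|[w]| = 36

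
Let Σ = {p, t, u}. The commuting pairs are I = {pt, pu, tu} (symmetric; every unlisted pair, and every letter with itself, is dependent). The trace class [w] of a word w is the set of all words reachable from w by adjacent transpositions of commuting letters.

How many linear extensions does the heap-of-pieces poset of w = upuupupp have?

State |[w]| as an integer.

piece 0:u — minimal
piece 1:p — minimal
piece 2:u rests on {0:u}
piece 3:u rests on {2:u}
piece 4:p rests on {1:p}
piece 5:u rests on {3:u}
piece 6:p rests on {4:p}
piece 7:p rests on {6:p}
minimal pieces: {0:u, 1:p}
ways to finish when only these pieces remain (= sum over removing one remaining piece with nothing left below it):
  1 left: {5}→1  {7}→1
  2 left: {3,5}→1  {5,7}→2  {6,7}→1
  3 left: {2,3,5}→1  {3,5,7}→3  {4,6,7}→1  {5,6,7}→3
  4 left: {0,2,3,5}→1  {1,4,6,7}→1  {2,3,5,7}→4  {3,5,6,7}→6  {4,5,6,7}→4
  5 left: {0,2,3,5,7}→5  {1,4,5,6,7}→5  {2,3,5,6,7}→10  {3,4,5,6,7}→10
  6 left: {0,2,3,5,6,7}→15  {1,3,4,5,6,7}→15  {2,3,4,5,6,7}→20
  placing 0:u first → 35 extensions
  placing 1:p first → 35 extensions
total linear extensions = 70

70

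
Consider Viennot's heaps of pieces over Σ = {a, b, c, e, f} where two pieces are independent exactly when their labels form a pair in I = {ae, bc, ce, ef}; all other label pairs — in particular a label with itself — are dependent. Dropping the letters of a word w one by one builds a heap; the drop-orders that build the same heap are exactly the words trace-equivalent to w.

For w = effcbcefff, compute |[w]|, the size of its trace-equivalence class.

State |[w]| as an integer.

58

#0=e has no predecessor
#1=f has no predecessor
#2=f depends on [1:f]
#3=c depends on [2:f]
#4=b depends on [0:e, 2:f]
#5=c depends on [3:c]
#6=e depends on [4:b]
#7=f depends on [4:b, 5:c]
#8=f depends on [7:f]
#9=f depends on [8:f]
sources: [0:e, 1:f]
N(rest) = Σ N(rest − s) over sources s of rest; N(one piece) = 1:
  size 1 → [6]=1  [9]=1
  size 2 → [6,9]=2  [8,9]=1
  size 3 → [6,8,9]=3  [7,8,9]=1
  size 4 → [5,7,8,9]=1  [6,7,8,9]=4
  size 5 → [3,5,7,8,9]=1  [4,6,7,8,9]=4  [5,6,7,8,9]=5
  size 6 → [0,4,6,7,8,9]=4  [3,5,6,7,8,9]=6  [4,5,6,7,8,9]=9
  size 7 → [0,4,5,6,7,8,9]=13  [3,4,5,6,7,8,9]=15
  size 8 → [0,3,4,5,6,7,8,9]=28  [2,3,4,5,6,7,8,9]=15
  first=0(e) contributes 15
  first=1(f) contributes 43
|[w]| = 58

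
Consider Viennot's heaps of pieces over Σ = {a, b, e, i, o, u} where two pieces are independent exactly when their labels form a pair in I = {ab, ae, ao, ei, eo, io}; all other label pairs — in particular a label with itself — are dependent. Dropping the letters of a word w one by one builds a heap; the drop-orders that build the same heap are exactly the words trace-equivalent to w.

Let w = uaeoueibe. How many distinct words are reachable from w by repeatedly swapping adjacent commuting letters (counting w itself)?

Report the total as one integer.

0(u) covers ∅
1(a) covers 0:u
2(e) covers 0:u
3(o) covers 0:u
4(u) covers 1:a, 2:e, 3:o
5(e) covers 4:u
6(i) covers 4:u
7(b) covers 5:e, 6:i
8(e) covers 7:b
floor of heap: 0:u
completions by unplaced set U, small U first (add the entries for U minus each lowest piece of U):
  |U|=1: {8}:1
  |U|=2: {7,8}:1
  |U|=3: {5,7,8}:1  {6,7,8}:1
  |U|=4: {5,6,7,8}:2
  |U|=5: {4,5,6,7,8}:2
  |U|=6: {1,4,5,6,7,8}:2  {2,4,5,6,7,8}:2  {3,4,5,6,7,8}:2
  |U|=7: {1,2,4,5,6,7,8}:4  {1,3,4,5,6,7,8}:4  {2,3,4,5,6,7,8}:4
  start at 0(u): 12

12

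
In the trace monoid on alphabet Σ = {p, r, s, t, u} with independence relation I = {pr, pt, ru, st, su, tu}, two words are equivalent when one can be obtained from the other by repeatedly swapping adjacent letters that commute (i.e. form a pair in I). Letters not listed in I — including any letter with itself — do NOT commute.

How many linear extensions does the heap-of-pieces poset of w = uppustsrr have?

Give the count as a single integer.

#0=u has no predecessor
#1=p depends on [0:u]
#2=p depends on [1:p]
#3=u depends on [2:p]
#4=s depends on [2:p]
#5=t has no predecessor
#6=s depends on [4:s]
#7=r depends on [5:t, 6:s]
#8=r depends on [7:r]
sources: [0:u, 5:t]
N(rest) = Σ N(rest − s) over sources s of rest; N(one piece) = 1:
  size 1 → [3]=1  [8]=1
  size 2 → [3,8]=2  [7,8]=1
  size 3 → [3,7,8]=3  [5,7,8]=1  [6,7,8]=1
  size 4 → [3,5,7,8]=4  [3,6,7,8]=4  [4,6,7,8]=1  [5,6,7,8]=2
  size 5 → [3,4,6,7,8]=5  [3,5,6,7,8]=10  [4,5,6,7,8]=3
  size 6 → [2,3,4,6,7,8]=5  [3,4,5,6,7,8]=18
  size 7 → [1,2,3,4,6,7,8]=5  [2,3,4,5,6,7,8]=23
  first=0(u) contributes 28
  first=5(t) contributes 5
|[w]| = 33

33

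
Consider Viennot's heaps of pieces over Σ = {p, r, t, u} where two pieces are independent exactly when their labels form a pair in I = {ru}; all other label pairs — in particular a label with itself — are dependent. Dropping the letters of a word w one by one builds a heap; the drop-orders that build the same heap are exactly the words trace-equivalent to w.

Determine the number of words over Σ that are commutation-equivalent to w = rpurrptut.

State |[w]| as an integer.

3

drop 0:r onto floor
drop 1:p onto {0:r}
drop 2:u onto {1:p}
drop 3:r onto {1:p}
drop 4:r onto {3:r}
drop 5:p onto {2:u, 4:r}
drop 6:t onto {5:p}
drop 7:u onto {6:t}
drop 8:t onto {7:u}
ground layer = {0:r}
drop-orders for the pieces not yet dropped (sum over which currently-grounded one goes next):
  1 to go: {8} 1
  2 to go: {7,8} 1
  3 to go: {6,7,8} 1
  4 to go: {5,6,7,8} 1
  5 to go: {2,5,6,7,8} 1  {4,5,6,7,8} 1
  6 to go: {2,4,5,6,7,8} 2  {3,4,5,6,7,8} 1
  7 to go: {2,3,4,5,6,7,8} 3
  if 0:r drops first: 3 orders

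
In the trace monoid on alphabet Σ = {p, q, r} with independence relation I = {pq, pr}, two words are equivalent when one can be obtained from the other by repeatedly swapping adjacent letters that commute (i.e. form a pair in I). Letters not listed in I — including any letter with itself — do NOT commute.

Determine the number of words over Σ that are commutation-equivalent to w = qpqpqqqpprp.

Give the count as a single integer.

piece 0:q — minimal
piece 1:p — minimal
piece 2:q rests on {0:q}
piece 3:p rests on {1:p}
piece 4:q rests on {2:q}
piece 5:q rests on {4:q}
piece 6:q rests on {5:q}
piece 7:p rests on {3:p}
piece 8:p rests on {7:p}
piece 9:r rests on {6:q}
piece 10:p rests on {8:p}
minimal pieces: {0:q, 1:p}
ways to finish when only these pieces remain (= sum over removing one remaining piece with nothing left below it):
  1 left: {9}→1  {10}→1
  2 left: {6,9}→1  {8,10}→1  {9,10}→2
  3 left: {5,6,9}→1  {6,9,10}→3  {7,8,10}→1  {8,9,10}→3
  4 left: {3,7,8,10}→1  {4,5,6,9}→1  {5,6,9,10}→4  {6,8,9,10}→6  {7,8,9,10}→4
  5 left: {1,3,7,8,10}→1  {2,4,5,6,9}→1  {3,7,8,9,10}→5  {4,5,6,9,10}→5  {5,6,8,9,10}→10  {6,7,8,9,10}→10
  6 left: {0,2,4,5,6,9}→1  {1,3,7,8,9,10}→6  {2,4,5,6,9,10}→6  {3,6,7,8,9,10}→15  {4,5,6,8,9,10}→15  {5,6,7,8,9,10}→20
  7 left: {0,2,4,5,6,9,10}→7  {1,3,6,7,8,9,10}→21  {2,4,5,6,8,9,10}→21  {3,5,6,7,8,9,10}→35  {4,5,6,7,8,9,10}→35
  8 left: {0,2,4,5,6,8,9,10}→28  {1,3,5,6,7,8,9,10}→56  {2,4,5,6,7,8,9,10}→56  {3,4,5,6,7,8,9,10}→70
  9 left: {0,2,4,5,6,7,8,9,10}→84  {1,3,4,5,6,7,8,9,10}→126  {2,3,4,5,6,7,8,9,10}→126
  placing 0:q first → 252 extensions
  placing 1:p first → 210 extensions
total linear extensions = 462

462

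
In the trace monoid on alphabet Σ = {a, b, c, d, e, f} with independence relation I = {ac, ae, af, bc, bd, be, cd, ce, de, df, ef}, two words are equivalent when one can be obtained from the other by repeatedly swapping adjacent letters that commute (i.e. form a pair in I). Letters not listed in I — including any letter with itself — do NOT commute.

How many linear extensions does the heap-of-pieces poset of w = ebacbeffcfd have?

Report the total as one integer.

1430

piece 0:e — minimal
piece 1:b — minimal
piece 2:a rests on {1:b}
piece 3:c — minimal
piece 4:b rests on {2:a}
piece 5:e rests on {0:e}
piece 6:f rests on {3:c, 4:b}
piece 7:f rests on {6:f}
piece 8:c rests on {7:f}
piece 9:f rests on {8:c}
piece 10:d rests on {2:a}
minimal pieces: {0:e, 1:b, 3:c}
ways to finish when only these pieces remain (= sum over removing one remaining piece with nothing left below it):
  1 left: {5}→1  {9}→1  {10}→1
  2 left: {0,5}→1  {5,9}→2  {5,10}→2  {8,9}→1  {9,10}→2
  3 left: {0,5,9}→3  {0,5,10}→3  {5,8,9}→3  {5,9,10}→6  {7,8,9}→1  {8,9,10}→3
  4 left: {0,5,8,9}→6  {0,5,9,10}→12  {5,7,8,9}→4  {5,8,9,10}→12  {6,7,8,9}→1  {7,8,9,10}→4
  5 left: {0,5,7,8,9}→10  {0,5,8,9,10}→30  {3,6,7,8,9}→1  {4,6,7,8,9}→1  {5,6,7,8,9}→5  {5,7,8,9,10}→20  {6,7,8,9,10}→5
  6 left: {0,5,6,7,8,9}→15  {0,5,7,8,9,10}→60  {3,4,6,7,8,9}→2  {3,5,6,7,8,9}→6  {3,6,7,8,9,10}→6  {4,5,6,7,8,9}→6  {4,6,7,8,9,10}→6  {5,6,7,8,9,10}→30
  7 left: {0,3,5,6,7,8,9}→21  {0,4,5,6,7,8,9}→21  {0,5,6,7,8,9,10}→105  {2,4,6,7,8,9,10}→6  {3,4,5,6,7,8,9}→14  {3,4,6,7,8,9,10}→14  {3,5,6,7,8,9,10}→42  {4,5,6,7,8,9,10}→42
  8 left: {0,3,4,5,6,7,8,9}→56  {0,3,5,6,7,8,9,10}→168  {0,4,5,6,7,8,9,10}→168  {1,2,4,6,7,8,9,10}→6  {2,3,4,6,7,8,9,10}→20  {2,4,5,6,7,8,9,10}→48  {3,4,5,6,7,8,9,10}→112
  9 left: {0,2,4,5,6,7,8,9,10}→216  {0,3,4,5,6,7,8,9,10}→504  {1,2,3,4,6,7,8,9,10}→26  {1,2,4,5,6,7,8,9,10}→54  {2,3,4,5,6,7,8,9,10}→180
  placing 0:e first → 260 extensions
  placing 1:b first → 900 extensions
  placing 3:c first → 270 extensions
total linear extensions = 1430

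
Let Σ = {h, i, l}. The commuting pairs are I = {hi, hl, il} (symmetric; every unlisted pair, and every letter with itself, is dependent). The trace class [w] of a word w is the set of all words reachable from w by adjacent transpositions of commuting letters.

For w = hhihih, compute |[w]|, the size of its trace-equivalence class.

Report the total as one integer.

0(h) covers ∅
1(h) covers 0:h
2(i) covers ∅
3(h) covers 1:h
4(i) covers 2:i
5(h) covers 3:h
floor of heap: 0:h, 2:i
completions by unplaced set U, small U first (add the entries for U minus each lowest piece of U):
  |U|=1: {4}:1  {5}:1
  |U|=2: {2,4}:1  {3,5}:1  {4,5}:2
  |U|=3: {1,3,5}:1  {2,4,5}:3  {3,4,5}:3
  |U|=4: {0,1,3,5}:1  {1,3,4,5}:4  {2,3,4,5}:6
  start at 0(h): 10
  start at 2(i): 5
sum over floor = 15

15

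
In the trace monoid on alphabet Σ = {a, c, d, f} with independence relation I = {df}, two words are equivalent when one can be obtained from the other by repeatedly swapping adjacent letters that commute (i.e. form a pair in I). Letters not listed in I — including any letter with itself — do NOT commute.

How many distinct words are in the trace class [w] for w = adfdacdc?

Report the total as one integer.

3

#0=a has no predecessor
#1=d depends on [0:a]
#2=f depends on [0:a]
#3=d depends on [1:d]
#4=a depends on [2:f, 3:d]
#5=c depends on [4:a]
#6=d depends on [5:c]
#7=c depends on [6:d]
sources: [0:a]
N(rest) = Σ N(rest − s) over sources s of rest; N(one piece) = 1:
  size 1 → [7]=1
  size 2 → [6,7]=1
  size 3 → [5,6,7]=1
  size 4 → [4,5,6,7]=1
  size 5 → [2,4,5,6,7]=1  [3,4,5,6,7]=1
  size 6 → [1,3,4,5,6,7]=1  [2,3,4,5,6,7]=2
  first=0(a) contributes 3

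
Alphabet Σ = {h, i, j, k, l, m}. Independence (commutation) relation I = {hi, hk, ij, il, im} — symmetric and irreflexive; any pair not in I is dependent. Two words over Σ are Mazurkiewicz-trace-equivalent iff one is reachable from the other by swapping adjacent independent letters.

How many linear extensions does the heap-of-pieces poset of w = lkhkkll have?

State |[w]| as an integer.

4

#0=l has no predecessor
#1=k depends on [0:l]
#2=h depends on [0:l]
#3=k depends on [1:k]
#4=k depends on [3:k]
#5=l depends on [2:h, 4:k]
#6=l depends on [5:l]
sources: [0:l]
N(rest) = Σ N(rest − s) over sources s of rest; N(one piece) = 1:
  size 1 → [6]=1
  size 2 → [5,6]=1
  size 3 → [2,5,6]=1  [4,5,6]=1
  size 4 → [2,4,5,6]=2  [3,4,5,6]=1
  size 5 → [1,3,4,5,6]=1  [2,3,4,5,6]=3
  first=0(l) contributes 4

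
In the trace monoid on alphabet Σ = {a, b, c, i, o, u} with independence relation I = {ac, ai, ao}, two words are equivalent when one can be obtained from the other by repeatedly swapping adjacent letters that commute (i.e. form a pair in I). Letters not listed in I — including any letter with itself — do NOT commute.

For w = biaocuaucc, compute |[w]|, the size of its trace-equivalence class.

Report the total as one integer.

4

0(b) covers ∅
1(i) covers 0:b
2(a) covers 0:b
3(o) covers 1:i
4(c) covers 3:o
5(u) covers 2:a, 4:c
6(a) covers 5:u
7(u) covers 6:a
8(c) covers 7:u
9(c) covers 8:c
floor of heap: 0:b
completions by unplaced set U, small U first (add the entries for U minus each lowest piece of U):
  |U|=1: {9}:1
  |U|=2: {8,9}:1
  |U|=3: {7,8,9}:1
  |U|=4: {6,7,8,9}:1
  |U|=5: {5,6,7,8,9}:1
  |U|=6: {2,5,6,7,8,9}:1  {4,5,6,7,8,9}:1
  |U|=7: {2,4,5,6,7,8,9}:2  {3,4,5,6,7,8,9}:1
  |U|=8: {1,3,4,5,6,7,8,9}:1  {2,3,4,5,6,7,8,9}:3
  start at 0(b): 4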